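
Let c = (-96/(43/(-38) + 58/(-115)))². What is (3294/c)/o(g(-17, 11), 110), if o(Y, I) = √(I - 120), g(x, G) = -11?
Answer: -9352800783*I*√10/97776128000 ≈ -0.30249*I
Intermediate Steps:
o(Y, I) = √(-120 + I)
c = 19555225600/5678689 (c = (-96/(43*(-1/38) + 58*(-1/115)))² = (-96/(-43/38 - 58/115))² = (-96/(-7149/4370))² = (-96*(-4370/7149))² = (139840/2383)² = 19555225600/5678689 ≈ 3443.6)
(3294/c)/o(g(-17, 11), 110) = (3294/(19555225600/5678689))/(√(-120 + 110)) = (3294*(5678689/19555225600))/(√(-10)) = 9352800783/(9777612800*((I*√10))) = 9352800783*(-I*√10/10)/9777612800 = -9352800783*I*√10/97776128000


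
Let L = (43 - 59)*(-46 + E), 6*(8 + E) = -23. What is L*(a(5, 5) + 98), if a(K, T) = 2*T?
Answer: 99936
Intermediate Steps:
E = -71/6 (E = -8 + (⅙)*(-23) = -8 - 23/6 = -71/6 ≈ -11.833)
L = 2776/3 (L = (43 - 59)*(-46 - 71/6) = -16*(-347/6) = 2776/3 ≈ 925.33)
L*(a(5, 5) + 98) = 2776*(2*5 + 98)/3 = 2776*(10 + 98)/3 = (2776/3)*108 = 99936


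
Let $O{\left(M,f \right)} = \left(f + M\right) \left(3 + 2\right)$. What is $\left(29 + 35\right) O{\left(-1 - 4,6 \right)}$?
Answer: $320$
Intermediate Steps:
$O{\left(M,f \right)} = 5 M + 5 f$ ($O{\left(M,f \right)} = \left(M + f\right) 5 = 5 M + 5 f$)
$\left(29 + 35\right) O{\left(-1 - 4,6 \right)} = \left(29 + 35\right) \left(5 \left(-1 - 4\right) + 5 \cdot 6\right) = 64 \left(5 \left(-5\right) + 30\right) = 64 \left(-25 + 30\right) = 64 \cdot 5 = 320$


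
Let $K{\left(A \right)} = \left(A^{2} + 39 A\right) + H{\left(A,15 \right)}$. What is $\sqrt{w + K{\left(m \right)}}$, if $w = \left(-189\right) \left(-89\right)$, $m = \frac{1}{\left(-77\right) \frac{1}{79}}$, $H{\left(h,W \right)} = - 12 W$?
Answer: $\frac{\sqrt{98433493}}{77} \approx 128.85$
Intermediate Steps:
$m = - \frac{79}{77}$ ($m = \frac{1}{\left(-77\right) \frac{1}{79}} = \frac{1}{- \frac{77}{79}} = - \frac{79}{77} \approx -1.026$)
$K{\left(A \right)} = -180 + A^{2} + 39 A$ ($K{\left(A \right)} = \left(A^{2} + 39 A\right) - 180 = -180 + A^{2} + 39 A$)
$w = 16821$
$\sqrt{w + K{\left(m \right)}} = \sqrt{16821 + \left(-180 + \left(- \frac{79}{77}\right)^{2} + 39 \left(- \frac{79}{77}\right)\right)} = \sqrt{16821 - \frac{1298216}{5929}} = \sqrt{\frac{98433493}{5929}} = \frac{\sqrt{98433493}}{77}$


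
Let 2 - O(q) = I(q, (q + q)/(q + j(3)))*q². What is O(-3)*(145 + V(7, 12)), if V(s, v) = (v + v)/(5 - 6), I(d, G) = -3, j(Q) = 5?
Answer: 3509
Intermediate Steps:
V(s, v) = -2*v (V(s, v) = (2*v)/(-1) = (2*v)*(-1) = -2*v)
O(q) = 2 + 3*q² (O(q) = 2 - (-3)*q² = 2 + 3*q²)
O(-3)*(145 + V(7, 12)) = (2 + 3*(-3)²)*(145 - 2*12) = (2 + 3*9)*(145 - 24) = (2 + 27)*121 = 29*121 = 3509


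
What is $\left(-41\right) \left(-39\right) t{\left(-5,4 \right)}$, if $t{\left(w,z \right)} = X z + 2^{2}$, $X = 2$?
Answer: $19188$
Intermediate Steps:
$t{\left(w,z \right)} = 4 + 2 z$ ($t{\left(w,z \right)} = 2 z + 2^{2} = 2 z + 4 = 4 + 2 z$)
$\left(-41\right) \left(-39\right) t{\left(-5,4 \right)} = \left(-41\right) \left(-39\right) \left(4 + 2 \cdot 4\right) = 1599 \left(4 + 8\right) = 1599 \cdot 12 = 19188$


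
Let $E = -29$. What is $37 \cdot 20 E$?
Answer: $-21460$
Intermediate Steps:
$37 \cdot 20 E = 37 \cdot 20 \left(-29\right) = 740 \left(-29\right) = -21460$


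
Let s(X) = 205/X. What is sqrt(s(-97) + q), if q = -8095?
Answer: 2*I*sqrt(19046435)/97 ≈ 89.984*I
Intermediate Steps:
sqrt(s(-97) + q) = sqrt(205/(-97) - 8095) = sqrt(205*(-1/97) - 8095) = sqrt(-205/97 - 8095) = sqrt(-785420/97) = 2*I*sqrt(19046435)/97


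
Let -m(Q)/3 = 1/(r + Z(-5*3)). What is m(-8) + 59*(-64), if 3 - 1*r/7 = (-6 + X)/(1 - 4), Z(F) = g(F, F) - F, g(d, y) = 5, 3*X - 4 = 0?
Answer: -1023323/271 ≈ -3776.1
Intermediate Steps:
X = 4/3 (X = 4/3 + (⅓)*0 = 4/3 + 0 = 4/3 ≈ 1.3333)
Z(F) = 5 - F
r = 91/9 (r = 21 - 7*(-6 + 4/3)/(1 - 4) = 21 - (-98)/(3*(-3)) = 21 - (-98)*(-1)/(3*3) = 21 - 7*14/9 = 21 - 98/9 = 91/9 ≈ 10.111)
m(Q) = -27/271 (m(Q) = -3/(91/9 + (5 - (-5)*3)) = -3/(91/9 + (5 - 1*(-15))) = -3/(91/9 + (5 + 15)) = -3/(91/9 + 20) = -3/271/9 = -3*9/271 = -27/271)
m(-8) + 59*(-64) = -27/271 + 59*(-64) = -27/271 - 3776 = -1023323/271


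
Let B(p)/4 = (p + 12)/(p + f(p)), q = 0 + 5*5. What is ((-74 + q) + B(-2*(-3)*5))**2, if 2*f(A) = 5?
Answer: 8116801/4225 ≈ 1921.1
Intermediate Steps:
q = 25 (q = 0 + 25 = 25)
f(A) = 5/2 (f(A) = (1/2)*5 = 5/2)
B(p) = 4*(12 + p)/(5/2 + p) (B(p) = 4*((p + 12)/(p + 5/2)) = 4*((12 + p)/(5/2 + p)) = 4*(12 + p)/(5/2 + p))
((-74 + q) + B(-2*(-3)*5))**2 = ((-74 + 25) + 8*(12 - 2*(-3)*5)/(5 + 2*(-2*(-3)*5)))**2 = (-49 + 8*(12 + 6*5)/(5 + 2*(6*5)))**2 = (-49 + 8*(12 + 30)/(5 + 2*30))**2 = (-49 + 8*42/(5 + 60))**2 = (-49 + 8*42/65)**2 = (-49 + 8*(1/65)*42)**2 = (-49 + 336/65)**2 = (-2849/65)**2 = 8116801/4225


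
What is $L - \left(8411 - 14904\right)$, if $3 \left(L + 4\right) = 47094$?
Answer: $22187$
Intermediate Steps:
$L = 15694$ ($L = -4 + \frac{1}{3} \cdot 47094 = -4 + 15698 = 15694$)
$L - \left(8411 - 14904\right) = 15694 - \left(8411 - 14904\right) = 15694 - -6493 = 15694 + 6493 = 22187$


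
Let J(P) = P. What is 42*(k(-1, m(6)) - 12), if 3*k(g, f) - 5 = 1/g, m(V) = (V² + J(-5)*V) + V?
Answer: -448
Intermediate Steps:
m(V) = V² - 4*V (m(V) = (V² - 5*V) + V = V² - 4*V)
k(g, f) = 5/3 + 1/(3*g)
42*(k(-1, m(6)) - 12) = 42*((⅓)*(1 + 5*(-1))/(-1) - 12) = 42*((⅓)*(-1)*(1 - 5) - 12) = 42*((⅓)*(-1)*(-4) - 12) = 42*(4/3 - 12) = 42*(-32/3) = -448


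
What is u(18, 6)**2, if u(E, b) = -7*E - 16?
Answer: 20164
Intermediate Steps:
u(E, b) = -16 - 7*E
u(18, 6)**2 = (-16 - 7*18)**2 = (-16 - 126)**2 = (-142)**2 = 20164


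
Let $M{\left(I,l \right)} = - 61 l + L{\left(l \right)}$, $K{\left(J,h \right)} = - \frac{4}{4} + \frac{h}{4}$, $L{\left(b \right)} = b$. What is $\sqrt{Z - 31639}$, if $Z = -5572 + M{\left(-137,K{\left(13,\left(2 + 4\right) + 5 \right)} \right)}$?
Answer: $2 i \sqrt{9329} \approx 193.17 i$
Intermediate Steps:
$K{\left(J,h \right)} = -1 + \frac{h}{4}$ ($K{\left(J,h \right)} = \left(-4\right) \frac{1}{4} + h \frac{1}{4} = -1 + \frac{h}{4}$)
$M{\left(I,l \right)} = - 60 l$ ($M{\left(I,l \right)} = - 61 l + l = - 60 l$)
$Z = -5677$ ($Z = -5572 - 60 \left(-1 + \frac{\left(2 + 4\right) + 5}{4}\right) = -5572 - 60 \left(-1 + \frac{6 + 5}{4}\right) = -5572 - 60 \left(-1 + \frac{1}{4} \cdot 11\right) = -5572 - 60 \left(-1 + \frac{11}{4}\right) = -5572 - 105 = -5677$)
$\sqrt{Z - 31639} = \sqrt{-5677 - 31639} = \sqrt{-37316} = 2 i \sqrt{9329}$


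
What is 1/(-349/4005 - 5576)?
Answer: -4005/22332229 ≈ -0.00017934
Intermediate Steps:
1/(-349/4005 - 5576) = 1/(-22332229/4005) = -4005/22332229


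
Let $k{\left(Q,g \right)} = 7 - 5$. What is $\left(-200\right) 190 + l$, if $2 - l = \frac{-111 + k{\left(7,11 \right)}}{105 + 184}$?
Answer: $- \frac{10981313}{289} \approx -37998.0$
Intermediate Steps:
$k{\left(Q,g \right)} = 2$
$l = \frac{687}{289}$ ($l = 2 - \frac{-111 + 2}{105 + 184} = 2 - - \frac{109}{289} = 2 + \frac{109}{289} = \frac{687}{289} \approx 2.3772$)
$\left(-200\right) 190 + l = \left(-200\right) 190 + \frac{687}{289} = -38000 + \frac{687}{289} = - \frac{10981313}{289}$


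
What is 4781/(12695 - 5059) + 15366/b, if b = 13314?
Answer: 30164835/16944284 ≈ 1.7802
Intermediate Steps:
4781/(12695 - 5059) + 15366/b = 4781/(12695 - 5059) + 15366/13314 = 4781/7636 + 15366*(1/13314) = 4781*(1/7636) + 2561/2219 = 4781/7636 + 2561/2219 = 30164835/16944284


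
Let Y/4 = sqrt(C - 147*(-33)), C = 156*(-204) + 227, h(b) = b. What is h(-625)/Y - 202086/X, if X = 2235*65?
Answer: -67362/48425 + 625*I*sqrt(26746)/106984 ≈ -1.3911 + 0.95541*I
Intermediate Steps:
X = 145275
C = -31597 (C = -31824 + 227 = -31597)
Y = 4*I*sqrt(26746) (Y = 4*sqrt(-31597 - 147*(-33)) = 4*sqrt(-31597 + 4851) = 4*sqrt(-26746) = 4*(I*sqrt(26746)) = 4*I*sqrt(26746) ≈ 654.17*I)
h(-625)/Y - 202086/X = -625*(-I*sqrt(26746)/106984) - 202086/145275 = -(-625)*I*sqrt(26746)/106984 - 202086*1/145275 = 625*I*sqrt(26746)/106984 - 67362/48425 = -67362/48425 + 625*I*sqrt(26746)/106984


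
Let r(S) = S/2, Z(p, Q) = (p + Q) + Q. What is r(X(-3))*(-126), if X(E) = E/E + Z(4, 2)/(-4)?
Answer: 63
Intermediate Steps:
Z(p, Q) = p + 2*Q (Z(p, Q) = (Q + p) + Q = p + 2*Q)
X(E) = -1 (X(E) = E/E + (4 + 2*2)/(-4) = 1 + (4 + 4)*(-¼) = 1 + 8*(-¼) = 1 - 2 = -1)
r(S) = S/2 (r(S) = S*(½) = S/2)
r(X(-3))*(-126) = ((½)*(-1))*(-126) = -½*(-126) = 63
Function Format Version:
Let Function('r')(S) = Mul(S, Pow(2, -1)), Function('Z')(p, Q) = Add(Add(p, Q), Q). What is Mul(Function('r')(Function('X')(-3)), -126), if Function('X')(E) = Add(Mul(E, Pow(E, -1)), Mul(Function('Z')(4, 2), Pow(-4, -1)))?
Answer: 63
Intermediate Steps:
Function('Z')(p, Q) = Add(p, Mul(2, Q)) (Function('Z')(p, Q) = Add(Add(Q, p), Q) = Add(p, Mul(2, Q)))
Function('X')(E) = -1 (Function('X')(E) = Add(Mul(E, Pow(E, -1)), Mul(Add(4, Mul(2, 2)), Pow(-4, -1))) = Add(1, Mul(Add(4, 4), Rational(-1, 4))) = Add(1, Mul(8, Rational(-1, 4))) = Add(1, -2) = -1)
Function('r')(S) = Mul(Rational(1, 2), S) (Function('r')(S) = Mul(S, Rational(1, 2)) = Mul(Rational(1, 2), S))
Mul(Function('r')(Function('X')(-3)), -126) = Mul(Mul(Rational(1, 2), -1), -126) = Mul(Rational(-1, 2), -126) = 63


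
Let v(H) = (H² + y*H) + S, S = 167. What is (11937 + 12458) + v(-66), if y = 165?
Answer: 18028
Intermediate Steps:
v(H) = 167 + H² + 165*H (v(H) = (H² + 165*H) + 167 = 167 + H² + 165*H)
(11937 + 12458) + v(-66) = (11937 + 12458) + (167 + (-66)² + 165*(-66)) = 24395 + (167 + 4356 - 10890) = 24395 - 6367 = 18028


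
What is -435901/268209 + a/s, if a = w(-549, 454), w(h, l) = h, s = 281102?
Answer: -122679889643/75394086318 ≈ -1.6272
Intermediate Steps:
a = -549
-435901/268209 + a/s = -435901/268209 - 549/281102 = -122679889643/75394086318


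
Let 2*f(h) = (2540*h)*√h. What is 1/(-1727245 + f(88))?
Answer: -345449/376845820245 - 44704*√22/376845820245 ≈ -1.4731e-6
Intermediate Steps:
f(h) = 1270*h^(3/2) (f(h) = ((2540*h)*√h)/2 = (2540*h^(3/2))/2 = 1270*h^(3/2))
1/(-1727245 + f(88)) = 1/(-1727245 + 1270*88^(3/2)) = 1/(-1727245 + 1270*(176*√22)) = 1/(-1727245 + 223520*√22)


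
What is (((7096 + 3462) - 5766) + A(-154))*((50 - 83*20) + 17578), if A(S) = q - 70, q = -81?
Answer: 74107488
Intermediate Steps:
A(S) = -151 (A(S) = -81 - 70 = -151)
(((7096 + 3462) - 5766) + A(-154))*((50 - 83*20) + 17578) = (((7096 + 3462) - 5766) - 151)*((50 - 83*20) + 17578) = ((10558 - 5766) - 151)*((50 - 1660) + 17578) = (4792 - 151)*(-1610 + 17578) = 4641*15968 = 74107488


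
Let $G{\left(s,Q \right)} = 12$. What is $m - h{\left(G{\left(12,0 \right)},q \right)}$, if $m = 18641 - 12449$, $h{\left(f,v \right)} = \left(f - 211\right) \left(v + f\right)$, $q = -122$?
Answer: $-15698$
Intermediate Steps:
$h{\left(f,v \right)} = \left(-211 + f\right) \left(f + v\right)$
$m = 6192$
$m - h{\left(G{\left(12,0 \right)},q \right)} = 6192 - \left(12^{2} - 2532 - -25742 + 12 \left(-122\right)\right) = 6192 - \left(144 - 2532 + 25742 - 1464\right) = 6192 - 21890 = -15698$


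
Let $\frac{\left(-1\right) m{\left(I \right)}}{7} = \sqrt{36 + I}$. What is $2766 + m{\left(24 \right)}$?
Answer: $2766 - 14 \sqrt{15} \approx 2711.8$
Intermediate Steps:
$m{\left(I \right)} = - 7 \sqrt{36 + I}$
$2766 + m{\left(24 \right)} = 2766 - 7 \sqrt{36 + 24} = 2766 - 7 \sqrt{60} = 2766 - 7 \cdot 2 \sqrt{15} = 2766 - 14 \sqrt{15}$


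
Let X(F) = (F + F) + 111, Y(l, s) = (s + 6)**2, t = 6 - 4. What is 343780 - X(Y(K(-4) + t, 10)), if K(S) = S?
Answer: 343157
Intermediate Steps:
t = 2
Y(l, s) = (6 + s)**2
X(F) = 111 + 2*F (X(F) = 2*F + 111 = 111 + 2*F)
343780 - X(Y(K(-4) + t, 10)) = 343780 - (111 + 2*(6 + 10)**2) = 343780 - (111 + 2*16**2) = 343780 - (111 + 2*256) = 343780 - (111 + 512) = 343780 - 1*623 = 343780 - 623 = 343157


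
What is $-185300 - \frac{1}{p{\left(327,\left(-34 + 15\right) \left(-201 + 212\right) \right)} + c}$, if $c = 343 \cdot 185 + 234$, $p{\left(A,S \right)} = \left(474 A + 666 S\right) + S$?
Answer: $- \frac{14691325201}{79284} \approx -1.853 \cdot 10^{5}$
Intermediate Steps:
$p{\left(A,S \right)} = 474 A + 667 S$
$c = 63689$ ($c = 63455 + 234 = 63689$)
$-185300 - \frac{1}{p{\left(327,\left(-34 + 15\right) \left(-201 + 212\right) \right)} + c} = -185300 - \frac{1}{\left(474 \cdot 327 + 667 \left(-34 + 15\right) \left(-201 + 212\right)\right) + 63689} = -185300 - \frac{1}{\left(154998 + 667 \left(\left(-19\right) 11\right)\right) + 63689} = -185300 - \frac{1}{\left(154998 + 667 \left(-209\right)\right) + 63689} = -185300 - \frac{1}{\left(154998 - 139403\right) + 63689} = -185300 - \frac{1}{15595 + 63689} = -185300 - \frac{1}{79284} = - \frac{14691325201}{79284}$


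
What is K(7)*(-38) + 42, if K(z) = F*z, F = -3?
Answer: 840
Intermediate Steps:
K(z) = -3*z
K(7)*(-38) + 42 = -3*7*(-38) + 42 = -21*(-38) + 42 = 798 + 42 = 840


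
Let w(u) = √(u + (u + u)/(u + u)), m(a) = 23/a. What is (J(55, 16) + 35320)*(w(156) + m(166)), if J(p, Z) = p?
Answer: 813625/166 + 35375*√157 ≈ 4.4815e+5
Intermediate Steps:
w(u) = √(1 + u) (w(u) = √(u + (2*u)/((2*u))) = √(u + (2*u)*(1/(2*u))) = √(u + 1) = √(1 + u))
(J(55, 16) + 35320)*(w(156) + m(166)) = (55 + 35320)*(√(1 + 156) + 23/166) = 35375*(√157 + 23*(1/166)) = 35375*(√157 + 23/166) = 35375*(23/166 + √157) = 813625/166 + 35375*√157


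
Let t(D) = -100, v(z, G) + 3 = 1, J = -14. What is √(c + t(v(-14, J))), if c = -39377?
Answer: I*√39477 ≈ 198.69*I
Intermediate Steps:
v(z, G) = -2 (v(z, G) = -3 + 1 = -2)
√(c + t(v(-14, J))) = √(-39377 - 100) = √(-39477) = I*√39477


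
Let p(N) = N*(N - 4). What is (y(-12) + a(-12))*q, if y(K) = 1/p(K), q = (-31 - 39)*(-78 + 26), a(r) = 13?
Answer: 1136135/24 ≈ 47339.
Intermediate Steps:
p(N) = N*(-4 + N)
q = 3640 (q = -70*(-52) = 3640)
y(K) = 1/(K*(-4 + K))
(y(-12) + a(-12))*q = (1/((-12)*(-4 - 12)) + 13)*3640 = (-1/12/(-16) + 13)*3640 = (-1/12*(-1/16) + 13)*3640 = (1/192 + 13)*3640 = (2497/192)*3640 = 1136135/24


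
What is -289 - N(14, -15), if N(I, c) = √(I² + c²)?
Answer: -289 - √421 ≈ -309.52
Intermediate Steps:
-289 - N(14, -15) = -289 - √(14² + (-15)²) = -289 - √(196 + 225) = -289 - √421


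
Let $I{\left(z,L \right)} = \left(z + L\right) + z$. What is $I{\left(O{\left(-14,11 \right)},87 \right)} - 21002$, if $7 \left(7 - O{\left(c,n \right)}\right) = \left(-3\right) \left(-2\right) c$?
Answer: $-20877$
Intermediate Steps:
$O{\left(c,n \right)} = 7 - \frac{6 c}{7}$ ($O{\left(c,n \right)} = 7 - \frac{\left(-3\right) \left(-2\right) c}{7} = 7 - \frac{6 c}{7}$)
$I{\left(z,L \right)} = L + 2 z$ ($I{\left(z,L \right)} = \left(L + z\right) + z = L + 2 z$)
$I{\left(O{\left(-14,11 \right)},87 \right)} - 21002 = \left(87 + 2 \left(7 - -12\right)\right) - 21002 = \left(87 + 2 \left(7 + 12\right)\right) - 21002 = \left(87 + 2 \cdot 19\right) - 21002 = \left(87 + 38\right) - 21002 = 125 - 21002 = -20877$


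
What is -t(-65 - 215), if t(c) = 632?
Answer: -632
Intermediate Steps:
-t(-65 - 215) = -1*632 = -632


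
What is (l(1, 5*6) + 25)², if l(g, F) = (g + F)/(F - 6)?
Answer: 398161/576 ≈ 691.25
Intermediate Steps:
l(g, F) = (F + g)/(-6 + F)
(l(1, 5*6) + 25)² = ((5*6 + 1)/(-6 + 5*6) + 25)² = ((30 + 1)/(-6 + 30) + 25)² = (31/24 + 25)² = (631/24)² = 398161/576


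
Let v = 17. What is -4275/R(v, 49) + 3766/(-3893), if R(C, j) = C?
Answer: -982741/3893 ≈ -252.44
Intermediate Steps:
-4275/R(v, 49) + 3766/(-3893) = -4275/17 + 3766/(-3893) = -4275*1/17 + 3766*(-1/3893) = -4275/17 - 3766/3893 = -982741/3893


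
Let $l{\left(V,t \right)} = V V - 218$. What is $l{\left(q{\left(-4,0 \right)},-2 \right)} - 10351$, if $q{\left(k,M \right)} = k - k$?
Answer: $-10569$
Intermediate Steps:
$q{\left(k,M \right)} = 0$
$l{\left(V,t \right)} = -218 + V^{2}$ ($l{\left(V,t \right)} = V^{2} - 218 = -218 + V^{2}$)
$l{\left(q{\left(-4,0 \right)},-2 \right)} - 10351 = \left(-218 + 0^{2}\right) - 10351 = \left(-218 + 0\right) - 10351 = -218 - 10351 = -10569$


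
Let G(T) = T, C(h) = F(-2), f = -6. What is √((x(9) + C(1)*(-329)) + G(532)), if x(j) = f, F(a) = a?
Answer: 4*√74 ≈ 34.409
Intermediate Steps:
x(j) = -6
C(h) = -2
√((x(9) + C(1)*(-329)) + G(532)) = √((-6 - 2*(-329)) + 532) = √((-6 + 658) + 532) = √(652 + 532) = √1184 = 4*√74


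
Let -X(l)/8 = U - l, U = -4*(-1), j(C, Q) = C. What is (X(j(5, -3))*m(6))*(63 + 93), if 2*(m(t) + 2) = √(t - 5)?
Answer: -1872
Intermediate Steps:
U = 4
X(l) = -32 + 8*l (X(l) = -8*(4 - l) = -32 + 8*l)
m(t) = -2 + √(-5 + t)/2 (m(t) = -2 + √(t - 5)/2 = -2 + √(-5 + t)/2)
(X(j(5, -3))*m(6))*(63 + 93) = ((-32 + 8*5)*(-2 + √(-5 + 6)/2))*(63 + 93) = ((-32 + 40)*(-2 + √1/2))*156 = (8*(-2 + (½)*1))*156 = (8*(-2 + ½))*156 = (8*(-3/2))*156 = -12*156 = -1872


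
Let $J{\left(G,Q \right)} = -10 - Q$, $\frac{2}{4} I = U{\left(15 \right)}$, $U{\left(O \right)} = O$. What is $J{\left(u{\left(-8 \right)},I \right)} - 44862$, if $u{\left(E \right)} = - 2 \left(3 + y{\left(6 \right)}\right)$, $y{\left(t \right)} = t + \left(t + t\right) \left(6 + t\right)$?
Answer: $-44902$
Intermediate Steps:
$I = 30$ ($I = 2 \cdot 15 = 30$)
$y{\left(t \right)} = t + 2 t \left(6 + t\right)$
$u{\left(E \right)} = -306$ ($u{\left(E \right)} = - 2 \left(3 + 6 \left(13 + 2 \cdot 6\right)\right) = - 2 \left(3 + 6 \left(13 + 12\right)\right) = - 2 \left(3 + 6 \cdot 25\right) = - 2 \left(3 + 150\right) = \left(-2\right) 153 = -306$)
$J{\left(u{\left(-8 \right)},I \right)} - 44862 = \left(-10 - 30\right) - 44862 = -40 - 44862 = -44902$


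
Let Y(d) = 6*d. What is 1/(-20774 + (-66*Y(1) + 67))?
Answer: -1/21103 ≈ -4.7387e-5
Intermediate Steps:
1/(-20774 + (-66*Y(1) + 67)) = 1/(-20774 + (-396 + 67)) = 1/(-20774 - 329) = 1/(-21103) = -1/21103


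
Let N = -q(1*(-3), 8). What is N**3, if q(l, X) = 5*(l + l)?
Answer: 27000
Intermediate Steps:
q(l, X) = 10*l (q(l, X) = 5*(2*l) = 10*l)
N = 30 (N = -10*1*(-3) = -10*(-3) = -1*(-30) = 30)
N**3 = 30**3 = 27000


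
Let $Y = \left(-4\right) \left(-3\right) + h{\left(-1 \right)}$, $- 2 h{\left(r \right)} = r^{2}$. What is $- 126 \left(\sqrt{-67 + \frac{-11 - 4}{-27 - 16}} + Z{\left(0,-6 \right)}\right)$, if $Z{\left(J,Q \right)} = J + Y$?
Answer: $-1449 - \frac{126 i \sqrt{123238}}{43} \approx -1449.0 - 1028.7 i$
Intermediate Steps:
$h{\left(r \right)} = - \frac{r^{2}}{2}$
$Y = \frac{23}{2}$ ($Y = \left(-4\right) \left(-3\right) - \frac{\left(-1\right)^{2}}{2} = 12 - \frac{1}{2} = \frac{23}{2} \approx 11.5$)
$Z{\left(J,Q \right)} = \frac{23}{2} + J$ ($Z{\left(J,Q \right)} = J + \frac{23}{2} = \frac{23}{2} + J$)
$- 126 \left(\sqrt{-67 + \frac{-11 - 4}{-27 - 16}} + Z{\left(0,-6 \right)}\right) = - 126 \left(\sqrt{-67 + \frac{-11 - 4}{-27 - 16}} + \left(\frac{23}{2} + 0\right)\right) = - 126 \left(\sqrt{-67 - \frac{15}{-43}} + \frac{23}{2}\right) = - 126 \left(\sqrt{-67 - - \frac{15}{43}} + \frac{23}{2}\right) = - 126 \left(\sqrt{-67 + \frac{15}{43}} + \frac{23}{2}\right) = - 126 \left(\sqrt{- \frac{2866}{43}} + \frac{23}{2}\right) = - 126 \left(\frac{i \sqrt{123238}}{43} + \frac{23}{2}\right) = - 126 \left(\frac{23}{2} + \frac{i \sqrt{123238}}{43}\right) = -1449 - \frac{126 i \sqrt{123238}}{43}$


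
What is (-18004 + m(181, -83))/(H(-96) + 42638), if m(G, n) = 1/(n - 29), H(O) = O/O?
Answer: -2016449/4775568 ≈ -0.42224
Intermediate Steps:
H(O) = 1
m(G, n) = 1/(-29 + n)
(-18004 + m(181, -83))/(H(-96) + 42638) = (-18004 + 1/(-29 - 83))/(1 + 42638) = (-18004 + 1/(-112))/42639 = (-18004 - 1/112)*(1/42639) = -2016449/112*1/42639 = -2016449/4775568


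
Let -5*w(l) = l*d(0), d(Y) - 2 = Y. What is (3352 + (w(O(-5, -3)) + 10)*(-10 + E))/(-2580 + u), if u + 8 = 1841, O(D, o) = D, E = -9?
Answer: -3124/747 ≈ -4.1821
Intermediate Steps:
d(Y) = 2 + Y
w(l) = -2*l/5 (w(l) = -l*(2 + 0)/5 = -l*2/5 = -2*l/5)
u = 1833 (u = -8 + 1841 = 1833)
(3352 + (w(O(-5, -3)) + 10)*(-10 + E))/(-2580 + u) = (3352 + (-⅖*(-5) + 10)*(-10 - 9))/(-2580 + 1833) = (3352 + (2 + 10)*(-19))/(-747) = (3352 + 12*(-19))*(-1/747) = (3352 - 228)*(-1/747) = 3124*(-1/747) = -3124/747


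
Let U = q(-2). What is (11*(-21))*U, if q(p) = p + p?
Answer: 924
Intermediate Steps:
q(p) = 2*p
U = -4 (U = 2*(-2) = -4)
(11*(-21))*U = (11*(-21))*(-4) = -231*(-4) = 924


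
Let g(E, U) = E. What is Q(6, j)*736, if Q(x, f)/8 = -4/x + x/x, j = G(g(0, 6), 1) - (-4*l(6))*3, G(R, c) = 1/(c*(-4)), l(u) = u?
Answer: 5888/3 ≈ 1962.7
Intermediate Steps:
G(R, c) = -1/(4*c) (G(R, c) = 1/(-4*c) = -1/(4*c))
j = 287/4 (j = -1/4/1 - (-4*6)*3 = -1/4*1 - (-24)*3 = -1/4 - 1*(-72) = -1/4 + 72 = 287/4 ≈ 71.750)
Q(x, f) = 8 - 32/x (Q(x, f) = 8*(-4/x + x/x) = 8*(-4/x + 1) = 8*(1 - 4/x) = 8 - 32/x)
Q(6, j)*736 = (8 - 32/6)*736 = (8 - 32*1/6)*736 = (8 - 16/3)*736 = (8/3)*736 = 5888/3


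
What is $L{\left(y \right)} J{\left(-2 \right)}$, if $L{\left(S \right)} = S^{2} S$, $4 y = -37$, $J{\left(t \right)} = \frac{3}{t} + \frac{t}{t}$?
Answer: $\frac{50653}{128} \approx 395.73$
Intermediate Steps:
$J{\left(t \right)} = 1 + \frac{3}{t}$ ($J{\left(t \right)} = \frac{3}{t} + 1 = 1 + \frac{3}{t}$)
$y = - \frac{37}{4}$ ($y = \frac{1}{4} \left(-37\right) = - \frac{37}{4} \approx -9.25$)
$L{\left(S \right)} = S^{3}$
$L{\left(y \right)} J{\left(-2 \right)} = \left(- \frac{37}{4}\right)^{3} \frac{3 - 2}{-2} = - \frac{50653 \left(\left(- \frac{1}{2}\right) 1\right)}{64} = \left(- \frac{50653}{64}\right) \left(- \frac{1}{2}\right) = \frac{50653}{128}$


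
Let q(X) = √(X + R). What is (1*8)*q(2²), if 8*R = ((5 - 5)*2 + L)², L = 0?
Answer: 16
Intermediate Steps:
R = 0 (R = ((5 - 5)*2 + 0)²/8 = (0*2 + 0)²/8 = (0 + 0)²/8 = (⅛)*0² = (⅛)*0 = 0)
q(X) = √X (q(X) = √(X + 0) = √X)
(1*8)*q(2²) = (1*8)*√(2²) = 8*√4 = 8*2 = 16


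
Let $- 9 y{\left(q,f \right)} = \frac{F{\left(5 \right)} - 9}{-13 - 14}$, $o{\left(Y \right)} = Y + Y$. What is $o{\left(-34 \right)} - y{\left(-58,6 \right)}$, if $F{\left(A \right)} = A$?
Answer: $- \frac{16520}{243} \approx -67.984$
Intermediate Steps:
$o{\left(Y \right)} = 2 Y$
$y{\left(q,f \right)} = - \frac{4}{243}$ ($y{\left(q,f \right)} = - \frac{\left(5 - 9\right) \frac{1}{-13 - 14}}{9} = - \frac{\left(-4\right) \frac{1}{-27}}{9} = - \frac{\left(-4\right) \left(- \frac{1}{27}\right)}{9} = \left(- \frac{1}{9}\right) \frac{4}{27} = - \frac{4}{243}$)
$o{\left(-34 \right)} - y{\left(-58,6 \right)} = 2 \left(-34\right) - - \frac{4}{243} = -68 + \frac{4}{243} = - \frac{16520}{243}$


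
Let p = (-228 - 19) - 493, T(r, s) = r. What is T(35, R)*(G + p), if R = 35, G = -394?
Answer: -39690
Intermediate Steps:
p = -740 (p = -247 - 493 = -740)
T(35, R)*(G + p) = 35*(-394 - 740) = 35*(-1134) = -39690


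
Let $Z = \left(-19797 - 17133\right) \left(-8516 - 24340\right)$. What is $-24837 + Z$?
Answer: $1213347243$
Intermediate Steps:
$Z = 1213372080$ ($Z = \left(-36930\right) \left(-32856\right) = 1213372080$)
$-24837 + Z = -24837 + 1213372080 = 1213347243$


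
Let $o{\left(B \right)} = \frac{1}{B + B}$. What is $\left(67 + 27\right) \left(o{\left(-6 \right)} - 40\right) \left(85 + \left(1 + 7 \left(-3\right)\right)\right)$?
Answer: $- \frac{1469455}{6} \approx -2.4491 \cdot 10^{5}$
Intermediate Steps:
$o{\left(B \right)} = \frac{1}{2 B}$
$\left(67 + 27\right) \left(o{\left(-6 \right)} - 40\right) \left(85 + \left(1 + 7 \left(-3\right)\right)\right) = \left(67 + 27\right) \left(\frac{1}{2 \left(-6\right)} - 40\right) \left(85 + \left(1 + 7 \left(-3\right)\right)\right) = 94 \left(\frac{1}{2} \left(- \frac{1}{6}\right) - 40\right) \left(85 + \left(1 - 21\right)\right) = 94 \left(- \frac{1}{12} - 40\right) \left(85 - 20\right) = 94 \left(- \frac{481}{12}\right) 65 = \left(- \frac{22607}{6}\right) 65 = - \frac{1469455}{6}$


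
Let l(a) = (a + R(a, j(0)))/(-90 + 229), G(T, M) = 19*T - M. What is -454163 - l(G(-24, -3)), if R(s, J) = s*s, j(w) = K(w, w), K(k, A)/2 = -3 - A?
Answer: -63333413/139 ≈ -4.5564e+5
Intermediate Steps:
K(k, A) = -6 - 2*A (K(k, A) = 2*(-3 - A) = -6 - 2*A)
j(w) = -6 - 2*w
R(s, J) = s**2
G(T, M) = -M + 19*T
l(a) = a/139 + a**2/139 (l(a) = (a + a**2)/(-90 + 229) = (a + a**2)/139 = (a + a**2)*(1/139) = a/139 + a**2/139)
-454163 - l(G(-24, -3)) = -454163 - (-1*(-3) + 19*(-24))*(1 + (-1*(-3) + 19*(-24)))/139 = -454163 - (3 - 456)*(1 + (3 - 456))/139 = -454163 - (-453)*(1 - 453)/139 = -454163 - (-453)*(-452)/139 = -454163 - 1*204756/139 = -454163 - 204756/139 = -63333413/139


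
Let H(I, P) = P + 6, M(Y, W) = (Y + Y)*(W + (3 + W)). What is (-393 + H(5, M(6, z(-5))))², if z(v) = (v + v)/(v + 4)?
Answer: 12321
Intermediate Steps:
z(v) = 2*v/(4 + v) (z(v) = (2*v)/(4 + v) = 2*v/(4 + v))
M(Y, W) = 2*Y*(3 + 2*W) (M(Y, W) = (2*Y)*(3 + 2*W) = 2*Y*(3 + 2*W))
H(I, P) = 6 + P
(-393 + H(5, M(6, z(-5))))² = (-393 + (6 + 2*6*(3 + 2*(2*(-5)/(4 - 5)))))² = (-393 + (6 + 2*6*(3 + 2*(2*(-5)/(-1)))))² = (-393 + (6 + 2*6*(3 + 2*(2*(-5)*(-1)))))² = (-393 + (6 + 2*6*(3 + 2*10)))² = (-393 + (6 + 2*6*(3 + 20)))² = (-393 + (6 + 2*6*23))² = (-393 + (6 + 276))² = (-393 + 282)² = (-111)² = 12321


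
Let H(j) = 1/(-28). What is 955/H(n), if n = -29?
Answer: -26740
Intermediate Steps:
H(j) = -1/28
955/H(n) = 955/(-1/28) = 955*(-28) = -26740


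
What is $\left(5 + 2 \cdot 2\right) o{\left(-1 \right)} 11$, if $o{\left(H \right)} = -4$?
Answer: $-396$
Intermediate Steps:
$\left(5 + 2 \cdot 2\right) o{\left(-1 \right)} 11 = \left(5 + 2 \cdot 2\right) \left(-4\right) 11 = \left(5 + 4\right) \left(-4\right) 11 = 9 \left(-4\right) 11 = \left(-36\right) 11 = -396$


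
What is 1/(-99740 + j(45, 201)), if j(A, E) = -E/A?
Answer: -15/1496167 ≈ -1.0026e-5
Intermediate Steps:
j(A, E) = -E/A
1/(-99740 + j(45, 201)) = 1/(-99740 - 1*201/45) = 1/(-99740 - 1*201*1/45) = 1/(-99740 - 67/15) = 1/(-1496167/15) = -15/1496167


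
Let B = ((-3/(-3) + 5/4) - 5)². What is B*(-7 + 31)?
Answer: 363/2 ≈ 181.50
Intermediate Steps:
B = 121/16 (B = ((-3*(-⅓) + 5*(¼)) - 5)² = ((1 + 5/4) - 5)² = (9/4 - 5)² = (-11/4)² = 121/16 ≈ 7.5625)
B*(-7 + 31) = 121*(-7 + 31)/16 = (121/16)*24 = 363/2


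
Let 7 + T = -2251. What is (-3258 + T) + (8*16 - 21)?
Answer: -5409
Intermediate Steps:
T = -2258 (T = -7 - 2251 = -2258)
(-3258 + T) + (8*16 - 21) = (-3258 - 2258) + (8*16 - 21) = -5516 + (128 - 21) = -5516 + 107 = -5409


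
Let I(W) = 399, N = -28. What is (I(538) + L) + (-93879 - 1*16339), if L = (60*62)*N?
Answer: -213979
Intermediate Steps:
L = -104160 (L = (60*62)*(-28) = 3720*(-28) = -104160)
(I(538) + L) + (-93879 - 1*16339) = (399 - 104160) + (-93879 - 1*16339) = -103761 + (-93879 - 16339) = -103761 - 110218 = -213979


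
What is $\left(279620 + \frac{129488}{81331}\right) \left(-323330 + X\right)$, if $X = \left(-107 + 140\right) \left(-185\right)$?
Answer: $- \frac{7491979048044980}{81331} \approx -9.2117 \cdot 10^{10}$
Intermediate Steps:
$X = -6105$ ($X = 33 \left(-185\right) = -6105$)
$\left(279620 + \frac{129488}{81331}\right) \left(-323330 + X\right) = \left(279620 + \frac{129488}{81331}\right) \left(-323330 - 6105\right) = \left(279620 + 129488 \cdot \frac{1}{81331}\right) \left(-329435\right) = \left(279620 + \frac{129488}{81331}\right) \left(-329435\right) = \frac{22741903708}{81331} \left(-329435\right) = - \frac{7491979048044980}{81331}$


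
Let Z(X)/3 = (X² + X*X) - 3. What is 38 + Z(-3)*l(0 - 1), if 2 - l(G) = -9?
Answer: 533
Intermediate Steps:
l(G) = 11 (l(G) = 2 - 1*(-9) = 2 + 9 = 11)
Z(X) = -9 + 6*X² (Z(X) = 3*((X² + X*X) - 3) = 3*((X² + X²) - 3) = 3*(2*X² - 3) = 3*(-3 + 2*X²) = -9 + 6*X²)
38 + Z(-3)*l(0 - 1) = 38 + (-9 + 6*(-3)²)*11 = 38 + (-9 + 6*9)*11 = 38 + (-9 + 54)*11 = 38 + 45*11 = 38 + 495 = 533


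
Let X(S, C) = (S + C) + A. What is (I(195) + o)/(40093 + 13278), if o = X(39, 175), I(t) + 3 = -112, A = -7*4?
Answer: 71/53371 ≈ 0.0013303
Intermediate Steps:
A = -28
I(t) = -115 (I(t) = -3 - 112 = -115)
X(S, C) = -28 + C + S (X(S, C) = (S + C) - 28 = (C + S) - 28 = -28 + C + S)
o = 186 (o = -28 + 175 + 39 = 186)
(I(195) + o)/(40093 + 13278) = (-115 + 186)/(40093 + 13278) = 71/53371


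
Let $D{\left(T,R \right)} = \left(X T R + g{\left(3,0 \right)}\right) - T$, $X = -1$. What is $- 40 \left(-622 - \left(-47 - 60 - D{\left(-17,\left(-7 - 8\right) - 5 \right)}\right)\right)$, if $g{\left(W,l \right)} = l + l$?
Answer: $33520$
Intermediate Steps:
$g{\left(W,l \right)} = 2 l$
$D{\left(T,R \right)} = - T - R T$ ($D{\left(T,R \right)} = \left(- T R + 2 \cdot 0\right) - T = \left(- R T + 0\right) - T = - R T - T = - T - R T$)
$- 40 \left(-622 - \left(-47 - 60 - D{\left(-17,\left(-7 - 8\right) - 5 \right)}\right)\right) = - 40 \left(-622 - \left(-47 - 60 + 17 \left(-1 - \left(\left(-7 - 8\right) - 5\right)\right)\right)\right) = - 40 \left(-622 - \left(-107 + 17 \left(-1 - \left(-15 - 5\right)\right)\right)\right) = - 40 \left(-622 - \left(-107 + 17 \left(-1 - -20\right)\right)\right) = - 40 \left(-622 + \left(- 17 \left(-1 + 20\right) + 107\right)\right) = - 40 \left(-622 + \left(\left(-17\right) 19 + 107\right)\right) = - 40 \left(-622 + \left(-323 + 107\right)\right) = - 40 \left(-622 - 216\right) = \left(-40\right) \left(-838\right) = 33520$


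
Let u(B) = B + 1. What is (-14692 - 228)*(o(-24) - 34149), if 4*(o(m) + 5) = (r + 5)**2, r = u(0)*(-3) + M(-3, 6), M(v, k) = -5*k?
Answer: 506653360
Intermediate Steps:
u(B) = 1 + B
r = -33 (r = (1 + 0)*(-3) - 5*6 = 1*(-3) - 30 = -3 - 30 = -33)
o(m) = 191 (o(m) = -5 + (-33 + 5)**2/4 = -5 + (1/4)*(-28)**2 = -5 + (1/4)*784 = -5 + 196 = 191)
(-14692 - 228)*(o(-24) - 34149) = (-14692 - 228)*(191 - 34149) = -14920*(-33958) = 506653360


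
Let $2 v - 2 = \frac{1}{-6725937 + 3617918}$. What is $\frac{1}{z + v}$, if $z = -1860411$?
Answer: $- \frac{6216038}{11564379255581} \approx -5.3752 \cdot 10^{-7}$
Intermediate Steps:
$v = \frac{6216037}{6216038}$ ($v = 1 + \frac{1}{2 \left(-6725937 + 3617918\right)} = 1 + \frac{1}{2 \left(-3108019\right)} = 1 + \frac{1}{2} \left(- \frac{1}{3108019}\right) = 1 - \frac{1}{6216038} = \frac{6216037}{6216038} \approx 1.0$)
$\frac{1}{z + v} = \frac{1}{-1860411 + \frac{6216037}{6216038}} = \frac{1}{- \frac{11564379255581}{6216038}} = - \frac{6216038}{11564379255581}$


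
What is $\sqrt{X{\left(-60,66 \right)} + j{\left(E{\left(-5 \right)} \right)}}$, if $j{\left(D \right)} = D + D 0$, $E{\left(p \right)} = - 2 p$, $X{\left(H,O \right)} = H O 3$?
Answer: $i \sqrt{11870} \approx 108.95 i$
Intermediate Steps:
$X{\left(H,O \right)} = 3 H O$
$j{\left(D \right)} = D$ ($j{\left(D \right)} = D + 0 = D$)
$\sqrt{X{\left(-60,66 \right)} + j{\left(E{\left(-5 \right)} \right)}} = \sqrt{3 \left(-60\right) 66 - -10} = \sqrt{-11880 + 10} = \sqrt{-11870} = i \sqrt{11870}$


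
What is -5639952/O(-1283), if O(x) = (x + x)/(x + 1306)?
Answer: 64859448/1283 ≈ 50553.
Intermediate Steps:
O(x) = 2*x/(1306 + x) (O(x) = (2*x)/(1306 + x) = 2*x/(1306 + x))
-5639952/O(-1283) = -5639952/(2*(-1283)/(1306 - 1283)) = -5639952/(2*(-1283)/23) = -5639952/(2*(-1283)*(1/23)) = -5639952/(-2566/23) = -5639952*(-23/2566) = 64859448/1283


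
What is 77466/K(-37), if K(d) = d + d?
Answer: -38733/37 ≈ -1046.8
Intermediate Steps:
K(d) = 2*d
77466/K(-37) = 77466/((2*(-37))) = 77466/(-74) = 77466*(-1/74) = -38733/37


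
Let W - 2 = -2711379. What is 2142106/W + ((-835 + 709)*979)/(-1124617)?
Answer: -2074589624944/3049260667609 ≈ -0.68036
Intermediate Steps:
W = -2711377 (W = 2 - 2711379 = -2711377)
2142106/W + ((-835 + 709)*979)/(-1124617) = 2142106/(-2711377) + ((-835 + 709)*979)/(-1124617) = 2142106*(-1/2711377) - 126*979*(-1/1124617) = -2142106/2711377 - 123354*(-1/1124617) = -2142106/2711377 + 123354/1124617 = -2074589624944/3049260667609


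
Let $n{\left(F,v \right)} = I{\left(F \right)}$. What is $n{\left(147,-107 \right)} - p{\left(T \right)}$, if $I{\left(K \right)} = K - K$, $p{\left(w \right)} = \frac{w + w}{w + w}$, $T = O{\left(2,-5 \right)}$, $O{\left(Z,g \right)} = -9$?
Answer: $-1$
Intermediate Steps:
$T = -9$
$p{\left(w \right)} = 1$ ($p{\left(w \right)} = \frac{2 w}{2 w} = 2 w \frac{1}{2 w} = 1$)
$I{\left(K \right)} = 0$
$n{\left(F,v \right)} = 0$
$n{\left(147,-107 \right)} - p{\left(T \right)} = 0 - 1 = -1$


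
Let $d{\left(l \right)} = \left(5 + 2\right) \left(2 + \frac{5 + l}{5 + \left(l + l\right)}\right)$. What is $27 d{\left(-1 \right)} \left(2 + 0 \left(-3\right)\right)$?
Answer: $1260$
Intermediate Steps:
$d{\left(l \right)} = 14 + \frac{7 \left(5 + l\right)}{5 + 2 l}$ ($d{\left(l \right)} = 7 \left(2 + \frac{5 + l}{5 + 2 l}\right) = 14 + \frac{7 \left(5 + l\right)}{5 + 2 l}$)
$27 d{\left(-1 \right)} \left(2 + 0 \left(-3\right)\right) = 27 \frac{35 \left(3 - 1\right)}{5 + 2 \left(-1\right)} \left(2 + 0 \left(-3\right)\right) = 27 \cdot 35 \frac{1}{5 - 2} \cdot 2 \left(2 + 0\right) = 27 \cdot 35 \cdot \frac{1}{3} \cdot 2 \cdot 2 = 27 \cdot \frac{70}{3} \cdot 2 = 630 \cdot 2 = 1260$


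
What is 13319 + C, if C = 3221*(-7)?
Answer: -9228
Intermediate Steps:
C = -22547
13319 + C = 13319 - 22547 = -9228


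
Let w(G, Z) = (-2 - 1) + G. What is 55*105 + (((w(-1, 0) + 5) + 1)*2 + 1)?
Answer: 5780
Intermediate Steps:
w(G, Z) = -3 + G
55*105 + (((w(-1, 0) + 5) + 1)*2 + 1) = 55*105 + ((((-3 - 1) + 5) + 1)*2 + 1) = 5775 + (((-4 + 5) + 1)*2 + 1) = 5775 + ((1 + 1)*2 + 1) = 5775 + (2*2 + 1) = 5775 + (4 + 1) = 5775 + 5 = 5780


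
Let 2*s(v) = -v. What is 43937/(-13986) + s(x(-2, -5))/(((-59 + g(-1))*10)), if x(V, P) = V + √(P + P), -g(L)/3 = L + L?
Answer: -5825149/1853145 + I*√10/1060 ≈ -3.1434 + 0.0029833*I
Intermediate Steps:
g(L) = -6*L (g(L) = -3*(L + L) = -6*L)
x(V, P) = V + √2*√P (x(V, P) = V + √(2*P) = V + √2*√P)
s(v) = -v/2 (s(v) = (-v)/2 = -v/2)
43937/(-13986) + s(x(-2, -5))/(((-59 + g(-1))*10)) = 43937/(-13986) + (-(-2 + √2*√(-5))/2)/(((-59 - 6*(-1))*10)) = 43937*(-1/13986) + (-(-2 + √2*(I*√5))/2)/(((-59 + 6)*10)) = -43937/13986 + (-(-2 + I*√10)/2)/((-53*10)) = -43937/13986 + (1 - I*√10/2)/(-530) = -43937/13986 + (1 - I*√10/2)*(-1/530) = -43937/13986 + (-1/530 + I*√10/1060) = -5825149/1853145 + I*√10/1060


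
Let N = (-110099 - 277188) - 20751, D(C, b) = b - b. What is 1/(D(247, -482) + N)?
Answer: -1/408038 ≈ -2.4508e-6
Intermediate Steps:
D(C, b) = 0
N = -408038 (N = -387287 - 20751 = -408038)
1/(D(247, -482) + N) = 1/(0 - 408038) = 1/(-408038) = -1/408038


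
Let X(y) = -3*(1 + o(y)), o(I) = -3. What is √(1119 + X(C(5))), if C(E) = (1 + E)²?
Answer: 15*√5 ≈ 33.541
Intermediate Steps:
X(y) = 6 (X(y) = -3*(1 - 3) = -3*(-2) = 6)
√(1119 + X(C(5))) = √(1119 + 6) = √1125 = 15*√5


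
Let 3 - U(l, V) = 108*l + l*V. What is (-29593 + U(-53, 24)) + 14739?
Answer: -7855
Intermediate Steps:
U(l, V) = 3 - 108*l - V*l (U(l, V) = 3 - (108*l + l*V) = 3 - (108*l + V*l) = 3 + (-108*l - V*l) = 3 - 108*l - V*l)
(-29593 + U(-53, 24)) + 14739 = (-29593 + (3 - 108*(-53) - 1*24*(-53))) + 14739 = (-29593 + (3 + 5724 + 1272)) + 14739 = (-29593 + 6999) + 14739 = -22594 + 14739 = -7855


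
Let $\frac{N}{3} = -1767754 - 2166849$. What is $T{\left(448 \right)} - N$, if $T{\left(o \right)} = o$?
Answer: $11804257$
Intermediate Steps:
$N = -11803809$ ($N = 3 \left(-1767754 - 2166849\right) = 3 \left(-3934603\right) = -11803809$)
$T{\left(448 \right)} - N = 448 - -11803809 = 448 + 11803809 = 11804257$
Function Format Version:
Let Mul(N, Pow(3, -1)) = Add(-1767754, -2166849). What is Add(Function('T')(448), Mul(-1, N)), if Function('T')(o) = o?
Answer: 11804257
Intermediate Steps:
N = -11803809 (N = Mul(3, Add(-1767754, -2166849)) = Mul(3, -3934603) = -11803809)
Add(Function('T')(448), Mul(-1, N)) = Add(448, Mul(-1, -11803809)) = Add(448, 11803809) = 11804257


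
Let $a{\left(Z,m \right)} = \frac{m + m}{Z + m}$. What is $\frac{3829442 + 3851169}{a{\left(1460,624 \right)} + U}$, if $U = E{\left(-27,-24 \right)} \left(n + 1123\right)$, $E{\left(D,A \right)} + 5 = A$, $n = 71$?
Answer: $- \frac{4001598331}{18039834} \approx -221.82$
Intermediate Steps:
$E{\left(D,A \right)} = -5 + A$
$a{\left(Z,m \right)} = \frac{2 m}{Z + m}$
$U = -34626$ ($U = \left(-5 - 24\right) \left(71 + 1123\right) = \left(-29\right) 1194 = -34626$)
$\frac{3829442 + 3851169}{a{\left(1460,624 \right)} + U} = \frac{3829442 + 3851169}{2 \cdot 624 \frac{1}{1460 + 624} - 34626} = \frac{7680611}{2 \cdot 624 \cdot \frac{1}{2084} - 34626} = \frac{7680611}{\frac{312}{521} - 34626} = \frac{7680611}{- \frac{18039834}{521}} = 7680611 \left(- \frac{521}{18039834}\right) = - \frac{4001598331}{18039834}$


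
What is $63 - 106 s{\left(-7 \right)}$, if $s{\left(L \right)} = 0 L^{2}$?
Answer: $63$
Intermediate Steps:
$s{\left(L \right)} = 0$
$63 - 106 s{\left(-7 \right)} = 63 - 0 = 63 + 0 = 63$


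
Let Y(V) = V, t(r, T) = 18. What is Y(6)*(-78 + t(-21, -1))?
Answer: -360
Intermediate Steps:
Y(6)*(-78 + t(-21, -1)) = 6*(-78 + 18) = 6*(-60) = -360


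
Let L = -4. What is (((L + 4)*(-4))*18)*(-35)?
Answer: 0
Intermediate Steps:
(((L + 4)*(-4))*18)*(-35) = (((-4 + 4)*(-4))*18)*(-35) = ((0*(-4))*18)*(-35) = (0*18)*(-35) = 0*(-35) = 0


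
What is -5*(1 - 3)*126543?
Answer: 1265430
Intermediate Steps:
-5*(1 - 3)*126543 = -5*(-2)*126543 = 10*126543 = 1265430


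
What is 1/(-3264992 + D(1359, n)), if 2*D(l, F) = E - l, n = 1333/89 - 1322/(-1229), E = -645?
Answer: -1/3265994 ≈ -3.0619e-7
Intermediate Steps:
n = 1755915/109381 (n = 1333*(1/89) - 1322*(-1/1229) = 1333/89 + 1322/1229 = 1755915/109381 ≈ 16.053)
D(l, F) = -645/2 - l/2 (D(l, F) = (-645 - l)/2 = -645/2 - l/2)
1/(-3264992 + D(1359, n)) = 1/(-3264992 + (-645/2 - ½*1359)) = 1/(-3264992 + (-645/2 - 1359/2)) = 1/(-3264992 - 1002) = 1/(-3265994) = -1/3265994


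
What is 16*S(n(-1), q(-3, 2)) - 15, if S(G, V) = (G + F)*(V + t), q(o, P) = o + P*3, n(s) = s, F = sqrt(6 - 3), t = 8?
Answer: -191 + 176*sqrt(3) ≈ 113.84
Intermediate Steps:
F = sqrt(3) ≈ 1.7320
q(o, P) = o + 3*P
S(G, V) = (8 + V)*(G + sqrt(3)) (S(G, V) = (G + sqrt(3))*(V + 8) = (G + sqrt(3))*(8 + V) = (8 + V)*(G + sqrt(3)))
16*S(n(-1), q(-3, 2)) - 15 = 16*(8*(-1) + 8*sqrt(3) - (-3 + 3*2) + (-3 + 3*2)*sqrt(3)) - 15 = 16*(-8 + 8*sqrt(3) - (-3 + 6) + (-3 + 6)*sqrt(3)) - 15 = 16*(-8 + 8*sqrt(3) - 1*3 + 3*sqrt(3)) - 15 = 16*(-8 + 8*sqrt(3) - 3 + 3*sqrt(3)) - 15 = 16*(-11 + 11*sqrt(3)) - 15 = (-176 + 176*sqrt(3)) - 15 = -191 + 176*sqrt(3)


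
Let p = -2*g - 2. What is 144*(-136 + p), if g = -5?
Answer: -18432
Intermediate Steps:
p = 8 (p = -2*(-5) - 2 = 10 - 2 = 8)
144*(-136 + p) = 144*(-136 + 8) = 144*(-128) = -18432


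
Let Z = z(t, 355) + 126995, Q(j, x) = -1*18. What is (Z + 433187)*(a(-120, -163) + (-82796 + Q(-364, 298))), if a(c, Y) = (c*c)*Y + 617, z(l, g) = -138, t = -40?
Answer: -1360569213468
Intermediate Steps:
Q(j, x) = -18
a(c, Y) = 617 + Y*c**2 (a(c, Y) = c**2*Y + 617 = Y*c**2 + 617 = 617 + Y*c**2)
Z = 126857 (Z = -138 + 126995 = 126857)
(Z + 433187)*(a(-120, -163) + (-82796 + Q(-364, 298))) = (126857 + 433187)*((617 - 163*(-120)**2) + (-82796 - 18)) = 560044*((617 - 163*14400) - 82814) = 560044*((617 - 2347200) - 82814) = 560044*(-2346583 - 82814) = 560044*(-2429397) = -1360569213468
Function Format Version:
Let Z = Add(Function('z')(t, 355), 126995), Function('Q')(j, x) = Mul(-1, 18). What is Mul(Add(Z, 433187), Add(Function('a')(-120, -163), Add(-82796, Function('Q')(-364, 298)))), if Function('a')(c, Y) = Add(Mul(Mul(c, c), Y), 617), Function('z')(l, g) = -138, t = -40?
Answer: -1360569213468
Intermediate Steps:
Function('Q')(j, x) = -18
Function('a')(c, Y) = Add(617, Mul(Y, Pow(c, 2))) (Function('a')(c, Y) = Add(Mul(Pow(c, 2), Y), 617) = Add(Mul(Y, Pow(c, 2)), 617) = Add(617, Mul(Y, Pow(c, 2))))
Z = 126857 (Z = Add(-138, 126995) = 126857)
Mul(Add(Z, 433187), Add(Function('a')(-120, -163), Add(-82796, Function('Q')(-364, 298)))) = Mul(Add(126857, 433187), Add(Add(617, Mul(-163, Pow(-120, 2))), Add(-82796, -18))) = Mul(560044, Add(Add(617, Mul(-163, 14400)), -82814)) = Mul(560044, Add(Add(617, -2347200), -82814)) = Mul(560044, Add(-2346583, -82814)) = Mul(560044, -2429397) = -1360569213468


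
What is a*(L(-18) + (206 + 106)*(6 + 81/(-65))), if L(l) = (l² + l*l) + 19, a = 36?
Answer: 387036/5 ≈ 77407.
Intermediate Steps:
L(l) = 19 + 2*l² (L(l) = (l² + l²) + 19 = 2*l² + 19 = 19 + 2*l²)
a*(L(-18) + (206 + 106)*(6 + 81/(-65))) = 36*((19 + 2*(-18)²) + (206 + 106)*(6 + 81/(-65))) = 36*((19 + 2*324) + 312*(6 + 81*(-1/65))) = 36*((19 + 648) + 312*(6 - 81/65)) = 36*(667 + 312*(309/65)) = 36*(667 + 7416/5) = 36*(10751/5) = 387036/5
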